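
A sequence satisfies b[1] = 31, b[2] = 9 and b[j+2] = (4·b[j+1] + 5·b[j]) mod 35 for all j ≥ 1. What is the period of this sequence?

Computing terms: b[1] = 31, b[2] = 9, b[3] = 16, b[4] = 4, b[5] = 26, b[6] = 19, b[7] = 31, b[8] = 9.
Since (b[7], b[8]) = (b[1], b[2]) = (31, 9) (two consecutive terms determine the rest), the sequence is periodic with period 6.

6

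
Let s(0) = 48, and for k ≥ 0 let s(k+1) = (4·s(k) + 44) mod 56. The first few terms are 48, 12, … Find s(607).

12

Computing terms: s(0) = 48; s(1) = 12; s(2) = 36; s(3) = 20; s(4) = 12.
Since s(4) = s(1) = 12, the sequence is eventually periodic: after a pre-period of length 1 it cycles with period 3.
For k ≥ 1, s(k) depends only on (k - 1) mod 3. (607 - 1) mod 3 = 0, so s(607) = s(1) = 12.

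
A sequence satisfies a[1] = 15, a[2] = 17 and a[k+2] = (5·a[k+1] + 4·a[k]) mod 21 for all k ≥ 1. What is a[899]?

13

a[1] = 15, a[2] = 17, a[3] = 19, a[4] = 16, a[5] = 9, a[6] = 4, a[7] = 14, a[8] = 2, a[9] = 3, a[10] = 2, a[11] = 1, a[12] = 13, a[13] = 6, a[14] = 19, a[15] = 14, a[16] = 20, a[17] = 9, a[18] = 20, a[19] = 10, a[20] = 4, a[21] = 18, a[22] = 1, a[23] = 14, a[24] = 11, a[25] = 6, a[26] = 11, a[27] = 16, a[28] = 19, a[29] = 12, a[30] = 10, a[31] = 14, a[32] = 5, a[33] = 18, a[34] = 5, a[35] = 13, a[36] = 1, a[37] = 15, a[38] = 16, a[39] = 14, a[40] = 8, a[41] = 12, a[42] = 8, a[43] = 4, a[44] = 10, a[45] = 3, a[46] = 13, a[47] = 14, a[48] = 17, a[49] = 15, a[50] = 17.
The sequence repeats with period 48.
So a[899] = a[1 + ((899-1) mod 48)] = a[35] = 13.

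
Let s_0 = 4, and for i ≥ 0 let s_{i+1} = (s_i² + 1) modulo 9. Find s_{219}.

s_0 = 4, s_1 = 8, s_2 = 2, s_3 = 5, s_4 = 8.
Since s_4 = s_1 = 8, the sequence is eventually periodic: after a pre-period of length 1 it cycles with period 3.
For i ≥ 1, s_i depends only on (i - 1) mod 3. (219 - 1) mod 3 = 2, so s_{219} = s_3 = 5.

5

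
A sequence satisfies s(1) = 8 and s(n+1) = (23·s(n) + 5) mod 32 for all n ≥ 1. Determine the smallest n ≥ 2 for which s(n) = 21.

s(1) = 8; s(2) = 29; s(3) = 0; s(4) = 5; s(5) = 24; s(6) = 13; s(7) = 16; s(8) = 21; s(9) = 8.
Since s(9) = s(1) = 8, the sequence is periodic with period 8.
The value 21 first appears (with n ≥ 2) at s(8).

8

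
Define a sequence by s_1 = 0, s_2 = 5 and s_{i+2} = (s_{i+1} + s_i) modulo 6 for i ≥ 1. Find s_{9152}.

5

Listing terms: s_1 = 0; s_2 = 5; s_3 = 5; s_4 = 4; s_5 = 3; s_6 = 1; s_7 = 4; s_8 = 5; s_9 = 3; s_{10} = 2; s_{11} = 5; s_{12} = 1; s_{13} = 0; s_{14} = 1; s_{15} = 1; s_{16} = 2; s_{17} = 3; s_{18} = 5; s_{19} = 2; s_{20} = 1; s_{21} = 3; s_{22} = 4; s_{23} = 1; s_{24} = 5; s_{25} = 0; s_{26} = 5.
Since (s_{25}, s_{26}) = (s_1, s_2) = (0, 5) (two consecutive terms determine the rest), the sequence is periodic with period 24.
(9152 - 1) mod 24 = 7, so s_{9152} = s_8 = 5.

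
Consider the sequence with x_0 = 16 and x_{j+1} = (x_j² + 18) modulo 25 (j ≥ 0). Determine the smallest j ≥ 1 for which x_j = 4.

3

Computing terms: x_0 = 16,  x_1 = 24,  x_2 = 19,  x_3 = 4,  x_4 = 9,  x_5 = 24.
Since x_5 = x_1 = 24, the sequence is eventually periodic: after a pre-period of length 1 it cycles with period 4.
The value 4 first appears (with j ≥ 1) at x_3.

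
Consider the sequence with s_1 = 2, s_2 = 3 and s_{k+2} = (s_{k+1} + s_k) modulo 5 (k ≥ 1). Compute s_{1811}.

s_1 = 2, s_2 = 3, s_3 = 0, s_4 = 3, s_5 = 3, s_6 = 1, s_7 = 4, s_8 = 0, s_9 = 4, s_{10} = 4, s_{11} = 3, s_{12} = 2, s_{13} = 0, s_{14} = 2, s_{15} = 2, s_{16} = 4, s_{17} = 1, s_{18} = 0, s_{19} = 1, s_{20} = 1, s_{21} = 2, s_{22} = 3.
The sequence repeats with period 20.
So s_{1811} = s_{1 + ((1811-1) mod 20)} = s_{11} = 3.

3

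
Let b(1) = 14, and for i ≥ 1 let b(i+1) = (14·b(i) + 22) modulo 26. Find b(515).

Listing terms: b(1) = 14; b(2) = 10; b(3) = 6; b(4) = 2; b(5) = 24; b(6) = 20; b(7) = 16; b(8) = 12; b(9) = 8; b(10) = 4; b(11) = 0; b(12) = 22; b(13) = 18; b(14) = 14.
The sequence repeats with period 13.
So b(515) = b(1 + ((515-1) mod 13)) = b(8) = 12.

12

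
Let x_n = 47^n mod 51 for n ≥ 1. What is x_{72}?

1

We have x_1 = 47; x_2 = 16; x_3 = 38; x_4 = 1; x_5 = 47.
Since x_5 = x_1 = 47, the sequence is periodic with period 4.
(72 - 1) mod 4 = 3, so x_{72} = x_4 = 1.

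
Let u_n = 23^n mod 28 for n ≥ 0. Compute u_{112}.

u_0 = 1,  u_1 = 23,  u_2 = 25,  u_3 = 15,  u_4 = 9,  u_5 = 11,  u_6 = 1.
The sequence repeats with period 6.
(112 - 0) mod 6 = 4, so u_{112} = u_4 = 9.

9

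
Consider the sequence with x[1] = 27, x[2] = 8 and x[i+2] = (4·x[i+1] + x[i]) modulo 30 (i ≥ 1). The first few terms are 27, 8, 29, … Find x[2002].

Listing terms: x[1] = 27,  x[2] = 8,  x[3] = 29,  x[4] = 4,  x[5] = 15,  x[6] = 4,  x[7] = 1,  x[8] = 8,  x[9] = 3,  x[10] = 20,  x[11] = 23,  x[12] = 22,  x[13] = 21,  x[14] = 16,  x[15] = 25,  x[16] = 26,  x[17] = 9,  x[18] = 2,  x[19] = 17,  x[20] = 10,  x[21] = 27,  x[22] = 28,  x[23] = 19,  x[24] = 14,  x[25] = 15,  x[26] = 14,  x[27] = 11,  x[28] = 28,  x[29] = 3,  x[30] = 10,  x[31] = 13,  x[32] = 2,  x[33] = 21,  x[34] = 26,  x[35] = 5,  x[36] = 16,  x[37] = 9,  x[38] = 22,  x[39] = 7,  x[40] = 20,  x[41] = 27,  x[42] = 8.
The sequence repeats with period 40.
(2002 - 1) mod 40 = 1, so x[2002] = x[2] = 8.

8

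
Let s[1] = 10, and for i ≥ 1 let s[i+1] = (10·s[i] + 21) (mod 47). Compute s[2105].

24

Listing terms: s[1] = 10; s[2] = 27; s[3] = 9; s[4] = 17; s[5] = 3; s[6] = 4; s[7] = 14; s[8] = 20; s[9] = 33; s[10] = 22; s[11] = 6; s[12] = 34; s[13] = 32; s[14] = 12; s[15] = 0; s[16] = 21; s[17] = 43; s[18] = 28; s[19] = 19; s[20] = 23; s[21] = 16; s[22] = 40; s[23] = 45; s[24] = 1; s[25] = 31; s[26] = 2; s[27] = 41; s[28] = 8; s[29] = 7; s[30] = 44; s[31] = 38; s[32] = 25; s[33] = 36; s[34] = 5; s[35] = 24; s[36] = 26; s[37] = 46; s[38] = 11; s[39] = 37; s[40] = 15; s[41] = 30; s[42] = 39; s[43] = 35; s[44] = 42; s[45] = 18; s[46] = 13; s[47] = 10.
Since s[47] = s[1] = 10, the sequence is periodic with period 46.
(2105 - 1) mod 46 = 34, so s[2105] = s[35] = 24.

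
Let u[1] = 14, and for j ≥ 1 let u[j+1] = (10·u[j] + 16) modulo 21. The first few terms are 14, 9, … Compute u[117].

u[1] = 14,  u[2] = 9,  u[3] = 1,  u[4] = 5,  u[5] = 3,  u[6] = 4,  u[7] = 14.
The sequence repeats with period 6.
So u[117] = u[1 + ((117-1) mod 6)] = u[3] = 1.

1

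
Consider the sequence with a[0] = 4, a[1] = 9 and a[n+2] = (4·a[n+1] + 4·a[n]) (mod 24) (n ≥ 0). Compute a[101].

0

Listing terms: a[0] = 4,  a[1] = 9,  a[2] = 4,  a[3] = 4,  a[4] = 8,  a[5] = 0,  a[6] = 8,  a[7] = 8,  a[8] = 16,  a[9] = 0,  a[10] = 16,  a[11] = 16,  a[12] = 8,  a[13] = 0.
Since (a[12], a[13]) = (a[4], a[5]) = (8, 0) (two consecutive terms determine the rest), the sequence is eventually periodic: after a pre-period of length 4 it cycles with period 8.
For n ≥ 4, a[n] depends only on (n - 4) mod 8. (101 - 4) mod 8 = 1, so a[101] = a[5] = 0.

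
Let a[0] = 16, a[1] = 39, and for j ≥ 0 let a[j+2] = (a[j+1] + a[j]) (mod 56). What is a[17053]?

a[0] = 16, a[1] = 39, a[2] = 55, a[3] = 38, a[4] = 37, a[5] = 19, a[6] = 0, a[7] = 19, a[8] = 19, a[9] = 38, a[10] = 1, a[11] = 39, a[12] = 40, a[13] = 23, a[14] = 7, a[15] = 30, a[16] = 37, a[17] = 11, a[18] = 48, a[19] = 3, a[20] = 51, a[21] = 54, a[22] = 49, a[23] = 47, a[24] = 40, a[25] = 31, a[26] = 15, a[27] = 46, a[28] = 5, a[29] = 51, a[30] = 0, a[31] = 51, a[32] = 51, a[33] = 46, a[34] = 41, a[35] = 31, a[36] = 16, a[37] = 47, a[38] = 7, a[39] = 54, a[40] = 5, a[41] = 3, a[42] = 8, a[43] = 11, a[44] = 19, a[45] = 30, a[46] = 49, a[47] = 23, a[48] = 16, a[49] = 39.
The sequence repeats with period 48.
So a[17053] = a[0 + ((17053-0) mod 48)] = a[13] = 23.

23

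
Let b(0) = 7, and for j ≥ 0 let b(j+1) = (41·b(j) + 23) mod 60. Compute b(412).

b(0) = 7; b(1) = 10; b(2) = 13; b(3) = 16; b(4) = 19; b(5) = 22; b(6) = 25; b(7) = 28; b(8) = 31; b(9) = 34; b(10) = 37; b(11) = 40; b(12) = 43; b(13) = 46; b(14) = 49; b(15) = 52; b(16) = 55; b(17) = 58; b(18) = 1; b(19) = 4; b(20) = 7.
The sequence repeats with period 20.
(412 - 0) mod 20 = 12, so b(412) = b(12) = 43.

43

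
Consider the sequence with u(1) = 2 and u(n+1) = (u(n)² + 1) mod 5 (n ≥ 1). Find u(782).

0

Listing terms: u(1) = 2; u(2) = 0; u(3) = 1; u(4) = 2.
Since u(4) = u(1) = 2, the sequence is periodic with period 3.
So u(782) = u(1 + ((782-1) mod 3)) = u(2) = 0.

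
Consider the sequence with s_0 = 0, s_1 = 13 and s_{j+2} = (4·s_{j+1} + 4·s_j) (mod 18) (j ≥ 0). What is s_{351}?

10

Computing terms: s_0 = 0; s_1 = 13; s_2 = 16; s_3 = 8; s_4 = 6; s_5 = 2; s_6 = 14; s_7 = 10; s_8 = 6; s_9 = 10; s_{10} = 10; s_{11} = 8; s_{12} = 0; s_{13} = 14; s_{14} = 2; s_{15} = 10; s_{16} = 12; s_{17} = 16; s_{18} = 4; s_{19} = 8; s_{20} = 12; s_{21} = 8; s_{22} = 8; s_{23} = 10; s_{24} = 0; s_{25} = 4; s_{26} = 16; s_{27} = 8.
Since (s_{26}, s_{27}) = (s_2, s_3) = (16, 8) (two consecutive terms determine the rest), the sequence is eventually periodic: after a pre-period of length 2 it cycles with period 24.
For j ≥ 2, s_j depends only on (j - 2) mod 24. (351 - 2) mod 24 = 13, so s_{351} = s_{15} = 10.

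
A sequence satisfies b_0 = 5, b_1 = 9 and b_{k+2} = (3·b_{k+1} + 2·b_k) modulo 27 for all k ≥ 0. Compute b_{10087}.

0

b_0 = 5; b_1 = 9; b_2 = 10; b_3 = 21; b_4 = 2; b_5 = 21; b_6 = 13; b_7 = 0; b_8 = 26; b_9 = 24; b_{10} = 16; b_{11} = 15; b_{12} = 23; b_{13} = 18; b_{14} = 19; b_{15} = 12; b_{16} = 20; b_{17} = 3; b_{18} = 22; b_{19} = 18; b_{20} = 17; b_{21} = 6; b_{22} = 25; b_{23} = 6; b_{24} = 14; b_{25} = 0; b_{26} = 1; b_{27} = 3; b_{28} = 11; b_{29} = 12; b_{30} = 4; b_{31} = 9; b_{32} = 8; b_{33} = 15; b_{34} = 7; b_{35} = 24; b_{36} = 5; b_{37} = 9.
The sequence repeats with period 36.
(10087 - 0) mod 36 = 7, so b_{10087} = b_7 = 0.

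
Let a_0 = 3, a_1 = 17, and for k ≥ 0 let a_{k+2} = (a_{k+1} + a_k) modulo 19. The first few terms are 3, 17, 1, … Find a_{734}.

2

We have a_0 = 3,  a_1 = 17,  a_2 = 1,  a_3 = 18,  a_4 = 0,  a_5 = 18,  a_6 = 18,  a_7 = 17,  a_8 = 16,  a_9 = 14,  a_{10} = 11,  a_{11} = 6,  a_{12} = 17,  a_{13} = 4,  a_{14} = 2,  a_{15} = 6,  a_{16} = 8,  a_{17} = 14,  a_{18} = 3,  a_{19} = 17.
The sequence repeats with period 18.
So a_{734} = a_{0 + ((734-0) mod 18)} = a_{14} = 2.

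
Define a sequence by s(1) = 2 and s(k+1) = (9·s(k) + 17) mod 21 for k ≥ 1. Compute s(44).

s(1) = 2, s(2) = 14, s(3) = 17, s(4) = 2.
The sequence repeats with period 3.
So s(44) = s(1 + ((44-1) mod 3)) = s(2) = 14.

14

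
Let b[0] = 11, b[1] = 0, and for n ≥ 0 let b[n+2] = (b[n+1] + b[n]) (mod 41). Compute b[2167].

Computing terms: b[0] = 11,  b[1] = 0,  b[2] = 11,  b[3] = 11,  b[4] = 22,  b[5] = 33,  b[6] = 14,  b[7] = 6,  b[8] = 20,  b[9] = 26,  b[10] = 5,  b[11] = 31,  b[12] = 36,  b[13] = 26,  b[14] = 21,  b[15] = 6,  b[16] = 27,  b[17] = 33,  b[18] = 19,  b[19] = 11,  b[20] = 30,  b[21] = 0,  b[22] = 30,  b[23] = 30,  b[24] = 19,  b[25] = 8,  b[26] = 27,  b[27] = 35,  b[28] = 21,  b[29] = 15,  b[30] = 36,  b[31] = 10,  b[32] = 5,  b[33] = 15,  b[34] = 20,  b[35] = 35,  b[36] = 14,  b[37] = 8,  b[38] = 22,  b[39] = 30,  b[40] = 11,  b[41] = 0.
Since (b[40], b[41]) = (b[0], b[1]) = (11, 0) (two consecutive terms determine the rest), the sequence is periodic with period 40.
So b[2167] = b[0 + ((2167-0) mod 40)] = b[7] = 6.

6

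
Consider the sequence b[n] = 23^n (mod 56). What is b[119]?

39

Computing terms: b[1] = 23,  b[2] = 25,  b[3] = 15,  b[4] = 9,  b[5] = 39,  b[6] = 1,  b[7] = 23.
The sequence repeats with period 6.
So b[119] = b[1 + ((119-1) mod 6)] = b[5] = 39.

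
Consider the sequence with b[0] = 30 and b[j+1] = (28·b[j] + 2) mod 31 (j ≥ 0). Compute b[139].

3

b[0] = 30,  b[1] = 5,  b[2] = 18,  b[3] = 10,  b[4] = 3,  b[5] = 24,  b[6] = 23,  b[7] = 26,  b[8] = 17,  b[9] = 13,  b[10] = 25,  b[11] = 20,  b[12] = 4,  b[13] = 21,  b[14] = 1,  b[15] = 30.
The sequence repeats with period 15.
(139 - 0) mod 15 = 4, so b[139] = b[4] = 3.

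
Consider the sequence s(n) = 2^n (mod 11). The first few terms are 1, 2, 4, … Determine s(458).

We have s(0) = 1, s(1) = 2, s(2) = 4, s(3) = 8, s(4) = 5, s(5) = 10, s(6) = 9, s(7) = 7, s(8) = 3, s(9) = 6, s(10) = 1.
Since s(10) = s(0) = 1, the sequence is periodic with period 10.
(458 - 0) mod 10 = 8, so s(458) = s(8) = 3.

3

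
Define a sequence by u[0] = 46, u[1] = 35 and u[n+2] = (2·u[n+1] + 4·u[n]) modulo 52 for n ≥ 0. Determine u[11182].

32

Computing terms: u[0] = 46, u[1] = 35, u[2] = 46, u[3] = 24, u[4] = 24, u[5] = 40, u[6] = 20, u[7] = 44, u[8] = 12, u[9] = 44, u[10] = 32, u[11] = 32, u[12] = 36, u[13] = 44, u[14] = 24, u[15] = 16, u[16] = 24, u[17] = 8, u[18] = 8, u[19] = 48, u[20] = 24, u[21] = 32, u[22] = 4, u[23] = 32, u[24] = 28, u[25] = 28, u[26] = 12, u[27] = 32, u[28] = 8, u[29] = 40, u[30] = 8, u[31] = 20, u[32] = 20, u[33] = 16, u[34] = 8, u[35] = 28, u[36] = 36, u[37] = 28, u[38] = 44, u[39] = 44, u[40] = 4, u[41] = 28, u[42] = 20, u[43] = 48, u[44] = 20, u[45] = 24, u[46] = 24.
Since (u[45], u[46]) = (u[3], u[4]) = (24, 24) (two consecutive terms determine the rest), the sequence is eventually periodic: after a pre-period of length 3 it cycles with period 42.
For n ≥ 3, u[n] depends only on (n - 3) mod 42. (11182 - 3) mod 42 = 7, so u[11182] = u[10] = 32.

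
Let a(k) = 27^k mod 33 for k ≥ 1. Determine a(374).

9

Listing terms: a(1) = 27; a(2) = 3; a(3) = 15; a(4) = 9; a(5) = 12; a(6) = 27.
The sequence repeats with period 5.
So a(374) = a(1 + ((374-1) mod 5)) = a(4) = 9.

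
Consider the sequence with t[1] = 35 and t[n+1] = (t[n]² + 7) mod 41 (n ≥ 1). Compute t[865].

We have t[1] = 35, t[2] = 2, t[3] = 11, t[4] = 5, t[5] = 32, t[6] = 6, t[7] = 2.
Since t[7] = t[2] = 2, the sequence is eventually periodic: after a pre-period of length 1 it cycles with period 5.
For n ≥ 2, t[n] depends only on (n - 2) mod 5. (865 - 2) mod 5 = 3, so t[865] = t[5] = 32.

32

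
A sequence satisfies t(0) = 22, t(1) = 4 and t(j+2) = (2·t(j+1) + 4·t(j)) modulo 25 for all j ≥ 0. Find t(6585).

Listing terms: t(0) = 22; t(1) = 4; t(2) = 21; t(3) = 8; t(4) = 0; t(5) = 7; t(6) = 14; t(7) = 6; t(8) = 18; t(9) = 10; t(10) = 17; t(11) = 24; t(12) = 16; t(13) = 3; t(14) = 20; t(15) = 2; t(16) = 9; t(17) = 1; t(18) = 13; t(19) = 5; t(20) = 12; t(21) = 19; t(22) = 11; t(23) = 23; t(24) = 15; t(25) = 22; t(26) = 4.
Since (t(25), t(26)) = (t(0), t(1)) = (22, 4) (two consecutive terms determine the rest), the sequence is periodic with period 25.
So t(6585) = t(0 + ((6585-0) mod 25)) = t(10) = 17.

17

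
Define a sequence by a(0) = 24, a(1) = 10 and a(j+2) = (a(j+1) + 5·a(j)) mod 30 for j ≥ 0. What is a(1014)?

Listing terms: a(0) = 24, a(1) = 10, a(2) = 10, a(3) = 0, a(4) = 20, a(5) = 20, a(6) = 0, a(7) = 10, a(8) = 10.
Since (a(7), a(8)) = (a(1), a(2)) = (10, 10) (two consecutive terms determine the rest), the sequence is eventually periodic: after a pre-period of length 1 it cycles with period 6.
For j ≥ 1, a(j) depends only on (j - 1) mod 6. (1014 - 1) mod 6 = 5, so a(1014) = a(6) = 0.

0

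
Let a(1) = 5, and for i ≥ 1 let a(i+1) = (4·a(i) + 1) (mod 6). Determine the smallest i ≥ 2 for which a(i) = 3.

2

Computing terms: a(1) = 5; a(2) = 3; a(3) = 1; a(4) = 5.
Since a(4) = a(1) = 5, the sequence is periodic with period 3.
The value 3 first appears (with i ≥ 2) at a(2).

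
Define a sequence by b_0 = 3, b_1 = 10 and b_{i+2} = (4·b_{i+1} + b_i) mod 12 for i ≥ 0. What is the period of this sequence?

8

Computing terms: b_0 = 3; b_1 = 10; b_2 = 7; b_3 = 2; b_4 = 3; b_5 = 2; b_6 = 11; b_7 = 10; b_8 = 3; b_9 = 10.
Since (b_8, b_9) = (b_0, b_1) = (3, 10) (two consecutive terms determine the rest), the sequence is periodic with period 8.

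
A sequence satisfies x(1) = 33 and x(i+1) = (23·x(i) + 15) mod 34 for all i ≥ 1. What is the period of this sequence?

Computing terms: x(1) = 33, x(2) = 26, x(3) = 1, x(4) = 4, x(5) = 5, x(6) = 28, x(7) = 13, x(8) = 8, x(9) = 29, x(10) = 2, x(11) = 27, x(12) = 24, x(13) = 23, x(14) = 0, x(15) = 15, x(16) = 20, x(17) = 33.
Since x(17) = x(1) = 33, the sequence is periodic with period 16.

16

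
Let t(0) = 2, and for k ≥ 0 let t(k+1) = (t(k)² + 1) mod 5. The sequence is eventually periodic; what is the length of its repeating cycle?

3

We have t(0) = 2; t(1) = 0; t(2) = 1; t(3) = 2.
Since t(3) = t(0) = 2, the sequence is periodic with period 3.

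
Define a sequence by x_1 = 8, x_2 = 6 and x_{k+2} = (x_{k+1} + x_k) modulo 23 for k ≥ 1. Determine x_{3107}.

Listing terms: x_1 = 8; x_2 = 6; x_3 = 14; x_4 = 20; x_5 = 11; x_6 = 8; x_7 = 19; x_8 = 4; x_9 = 0; x_{10} = 4; x_{11} = 4; x_{12} = 8; x_{13} = 12; x_{14} = 20; x_{15} = 9; x_{16} = 6; x_{17} = 15; x_{18} = 21; x_{19} = 13; x_{20} = 11; x_{21} = 1; x_{22} = 12; x_{23} = 13; x_{24} = 2; x_{25} = 15; x_{26} = 17; x_{27} = 9; x_{28} = 3; x_{29} = 12; x_{30} = 15; x_{31} = 4; x_{32} = 19; x_{33} = 0; x_{34} = 19; x_{35} = 19; x_{36} = 15; x_{37} = 11; x_{38} = 3; x_{39} = 14; x_{40} = 17; x_{41} = 8; x_{42} = 2; x_{43} = 10; x_{44} = 12; x_{45} = 22; x_{46} = 11; x_{47} = 10; x_{48} = 21; x_{49} = 8; x_{50} = 6.
The sequence repeats with period 48.
So x_{3107} = x_{1 + ((3107-1) mod 48)} = x_{35} = 19.

19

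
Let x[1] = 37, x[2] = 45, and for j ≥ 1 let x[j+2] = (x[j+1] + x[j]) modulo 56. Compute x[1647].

Listing terms: x[1] = 37; x[2] = 45; x[3] = 26; x[4] = 15; x[5] = 41; x[6] = 0; x[7] = 41; x[8] = 41; x[9] = 26; x[10] = 11; x[11] = 37; x[12] = 48; x[13] = 29; x[14] = 21; x[15] = 50; x[16] = 15; x[17] = 9; x[18] = 24; x[19] = 33; x[20] = 1; x[21] = 34; x[22] = 35; x[23] = 13; x[24] = 48; x[25] = 5; x[26] = 53; x[27] = 2; x[28] = 55; x[29] = 1; x[30] = 0; x[31] = 1; x[32] = 1; x[33] = 2; x[34] = 3; x[35] = 5; x[36] = 8; x[37] = 13; x[38] = 21; x[39] = 34; x[40] = 55; x[41] = 33; x[42] = 32; x[43] = 9; x[44] = 41; x[45] = 50; x[46] = 35; x[47] = 29; x[48] = 8; x[49] = 37; x[50] = 45.
The sequence repeats with period 48.
(1647 - 1) mod 48 = 14, so x[1647] = x[15] = 50.

50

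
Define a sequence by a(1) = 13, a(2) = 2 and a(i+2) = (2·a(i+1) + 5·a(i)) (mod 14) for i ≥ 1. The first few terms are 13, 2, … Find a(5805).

We have a(1) = 13, a(2) = 2, a(3) = 13, a(4) = 8, a(5) = 11, a(6) = 6, a(7) = 11, a(8) = 10, a(9) = 5, a(10) = 4, a(11) = 5, a(12) = 2, a(13) = 1, a(14) = 12, a(15) = 1, a(16) = 6, a(17) = 3, a(18) = 8, a(19) = 3, a(20) = 4, a(21) = 9, a(22) = 10, a(23) = 9, a(24) = 12, a(25) = 13, a(26) = 2.
The sequence repeats with period 24.
So a(5805) = a(1 + ((5805-1) mod 24)) = a(21) = 9.

9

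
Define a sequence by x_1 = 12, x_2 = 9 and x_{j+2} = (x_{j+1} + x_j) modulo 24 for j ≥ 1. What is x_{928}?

Computing terms: x_1 = 12, x_2 = 9, x_3 = 21, x_4 = 6, x_5 = 3, x_6 = 9, x_7 = 12, x_8 = 21, x_9 = 9, x_{10} = 6, x_{11} = 15, x_{12} = 21, x_{13} = 12, x_{14} = 9.
The sequence repeats with period 12.
So x_{928} = x_{1 + ((928-1) mod 12)} = x_4 = 6.

6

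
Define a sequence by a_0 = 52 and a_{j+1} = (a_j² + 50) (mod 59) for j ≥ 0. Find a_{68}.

37

a_0 = 52, a_1 = 40, a_2 = 57, a_3 = 54, a_4 = 16, a_5 = 11, a_6 = 53, a_7 = 27, a_8 = 12, a_9 = 17, a_{10} = 44, a_{11} = 39, a_{12} = 37, a_{13} = 3, a_{14} = 0, a_{15} = 50, a_{16} = 13, a_{17} = 42, a_{18} = 44.
Since a_{18} = a_{10} = 44, the sequence is eventually periodic: after a pre-period of length 10 it cycles with period 8.
For j ≥ 10, a_j depends only on (j - 10) mod 8. (68 - 10) mod 8 = 2, so a_{68} = a_{12} = 37.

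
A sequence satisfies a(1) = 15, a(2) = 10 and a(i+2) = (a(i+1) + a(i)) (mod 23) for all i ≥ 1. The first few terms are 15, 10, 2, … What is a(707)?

We have a(1) = 15, a(2) = 10, a(3) = 2, a(4) = 12, a(5) = 14, a(6) = 3, a(7) = 17, a(8) = 20, a(9) = 14, a(10) = 11, a(11) = 2, a(12) = 13, a(13) = 15, a(14) = 5, a(15) = 20, a(16) = 2, a(17) = 22, a(18) = 1, a(19) = 0, a(20) = 1, a(21) = 1, a(22) = 2, a(23) = 3, a(24) = 5, a(25) = 8, a(26) = 13, a(27) = 21, a(28) = 11, a(29) = 9, a(30) = 20, a(31) = 6, a(32) = 3, a(33) = 9, a(34) = 12, a(35) = 21, a(36) = 10, a(37) = 8, a(38) = 18, a(39) = 3, a(40) = 21, a(41) = 1, a(42) = 22, a(43) = 0, a(44) = 22, a(45) = 22, a(46) = 21, a(47) = 20, a(48) = 18, a(49) = 15, a(50) = 10.
Since (a(49), a(50)) = (a(1), a(2)) = (15, 10) (two consecutive terms determine the rest), the sequence is periodic with period 48.
So a(707) = a(1 + ((707-1) mod 48)) = a(35) = 21.

21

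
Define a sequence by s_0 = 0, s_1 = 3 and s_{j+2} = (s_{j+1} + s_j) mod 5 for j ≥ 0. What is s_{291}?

2

We have s_0 = 0,  s_1 = 3,  s_2 = 3,  s_3 = 1,  s_4 = 4,  s_5 = 0,  s_6 = 4,  s_7 = 4,  s_8 = 3,  s_9 = 2,  s_{10} = 0,  s_{11} = 2,  s_{12} = 2,  s_{13} = 4,  s_{14} = 1,  s_{15} = 0,  s_{16} = 1,  s_{17} = 1,  s_{18} = 2,  s_{19} = 3,  s_{20} = 0,  s_{21} = 3.
The sequence repeats with period 20.
So s_{291} = s_{0 + ((291-0) mod 20)} = s_{11} = 2.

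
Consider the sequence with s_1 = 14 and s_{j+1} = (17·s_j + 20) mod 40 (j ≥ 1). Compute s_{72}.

Computing terms: s_1 = 14,  s_2 = 18,  s_3 = 6,  s_4 = 2,  s_5 = 14.
The sequence repeats with period 4.
So s_{72} = s_{1 + ((72-1) mod 4)} = s_4 = 2.

2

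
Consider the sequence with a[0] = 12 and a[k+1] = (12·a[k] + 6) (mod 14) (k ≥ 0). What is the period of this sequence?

6

Listing terms: a[0] = 12; a[1] = 10; a[2] = 0; a[3] = 6; a[4] = 8; a[5] = 4; a[6] = 12.
Since a[6] = a[0] = 12, the sequence is periodic with period 6.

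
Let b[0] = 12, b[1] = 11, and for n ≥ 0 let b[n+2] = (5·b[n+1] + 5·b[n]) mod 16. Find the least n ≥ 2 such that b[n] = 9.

Listing terms: b[0] = 12; b[1] = 11; b[2] = 3; b[3] = 6; b[4] = 13; b[5] = 15; b[6] = 12; b[7] = 7; b[8] = 15; b[9] = 14; b[10] = 1; b[11] = 11; b[12] = 12; b[13] = 3; b[14] = 11; b[15] = 6; b[16] = 5; b[17] = 7; b[18] = 12; b[19] = 15; b[20] = 7; b[21] = 14; b[22] = 9; b[23] = 3; b[24] = 12; b[25] = 11.
The sequence repeats with period 24.
The value 9 first appears (with n ≥ 2) at b[22].

22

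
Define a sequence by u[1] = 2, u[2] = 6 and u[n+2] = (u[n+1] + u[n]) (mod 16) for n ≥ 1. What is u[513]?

Computing terms: u[1] = 2; u[2] = 6; u[3] = 8; u[4] = 14; u[5] = 6; u[6] = 4; u[7] = 10; u[8] = 14; u[9] = 8; u[10] = 6; u[11] = 14; u[12] = 4; u[13] = 2; u[14] = 6.
Since (u[13], u[14]) = (u[1], u[2]) = (2, 6) (two consecutive terms determine the rest), the sequence is periodic with period 12.
(513 - 1) mod 12 = 8, so u[513] = u[9] = 8.

8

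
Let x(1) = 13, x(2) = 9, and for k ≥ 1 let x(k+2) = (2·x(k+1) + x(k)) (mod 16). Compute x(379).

Listing terms: x(1) = 13, x(2) = 9, x(3) = 15, x(4) = 7, x(5) = 13, x(6) = 1, x(7) = 15, x(8) = 15, x(9) = 13, x(10) = 9.
Since (x(9), x(10)) = (x(1), x(2)) = (13, 9) (two consecutive terms determine the rest), the sequence is periodic with period 8.
(379 - 1) mod 8 = 2, so x(379) = x(3) = 15.

15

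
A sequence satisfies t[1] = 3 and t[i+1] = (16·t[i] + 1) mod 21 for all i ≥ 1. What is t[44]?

7

We have t[1] = 3; t[2] = 7; t[3] = 8; t[4] = 3.
Since t[4] = t[1] = 3, the sequence is periodic with period 3.
So t[44] = t[1 + ((44-1) mod 3)] = t[2] = 7.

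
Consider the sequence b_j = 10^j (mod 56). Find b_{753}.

We have b_0 = 1; b_1 = 10; b_2 = 44; b_3 = 48; b_4 = 32; b_5 = 40; b_6 = 8; b_7 = 24; b_8 = 16; b_9 = 48.
Since b_9 = b_3 = 48, the sequence is eventually periodic: after a pre-period of length 3 it cycles with period 6.
For j ≥ 3, b_j depends only on (j - 3) mod 6. (753 - 3) mod 6 = 0, so b_{753} = b_3 = 48.

48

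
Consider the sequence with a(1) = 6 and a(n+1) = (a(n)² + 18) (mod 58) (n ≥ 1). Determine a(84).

14

Listing terms: a(1) = 6; a(2) = 54; a(3) = 34; a(4) = 14; a(5) = 40; a(6) = 52; a(7) = 54.
Since a(7) = a(2) = 54, the sequence is eventually periodic: after a pre-period of length 1 it cycles with period 5.
For n ≥ 2, a(n) depends only on (n - 2) mod 5. (84 - 2) mod 5 = 2, so a(84) = a(4) = 14.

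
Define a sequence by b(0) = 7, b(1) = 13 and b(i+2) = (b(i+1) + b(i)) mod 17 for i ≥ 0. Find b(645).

Computing terms: b(0) = 7; b(1) = 13; b(2) = 3; b(3) = 16; b(4) = 2; b(5) = 1; b(6) = 3; b(7) = 4; b(8) = 7; b(9) = 11; b(10) = 1; b(11) = 12; b(12) = 13; b(13) = 8; b(14) = 4; b(15) = 12; b(16) = 16; b(17) = 11; b(18) = 10; b(19) = 4; b(20) = 14; b(21) = 1; b(22) = 15; b(23) = 16; b(24) = 14; b(25) = 13; b(26) = 10; b(27) = 6; b(28) = 16; b(29) = 5; b(30) = 4; b(31) = 9; b(32) = 13; b(33) = 5; b(34) = 1; b(35) = 6; b(36) = 7; b(37) = 13.
The sequence repeats with period 36.
So b(645) = b(0 + ((645-0) mod 36)) = b(33) = 5.

5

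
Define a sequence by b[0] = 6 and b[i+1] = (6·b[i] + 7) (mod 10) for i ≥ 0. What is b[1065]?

We have b[0] = 6,  b[1] = 3,  b[2] = 5,  b[3] = 7,  b[4] = 9,  b[5] = 1,  b[6] = 3.
Since b[6] = b[1] = 3, the sequence is eventually periodic: after a pre-period of length 1 it cycles with period 5.
For i ≥ 1, b[i] depends only on (i - 1) mod 5. (1065 - 1) mod 5 = 4, so b[1065] = b[5] = 1.

1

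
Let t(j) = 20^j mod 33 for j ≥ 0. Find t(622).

t(0) = 1, t(1) = 20, t(2) = 4, t(3) = 14, t(4) = 16, t(5) = 23, t(6) = 31, t(7) = 26, t(8) = 25, t(9) = 5, t(10) = 1.
The sequence repeats with period 10.
(622 - 0) mod 10 = 2, so t(622) = t(2) = 4.

4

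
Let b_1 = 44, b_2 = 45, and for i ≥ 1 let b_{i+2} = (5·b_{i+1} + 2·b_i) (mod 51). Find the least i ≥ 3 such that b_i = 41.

We have b_1 = 44, b_2 = 45, b_3 = 7, b_4 = 23, b_5 = 27, b_6 = 28, b_7 = 41, b_8 = 6, b_9 = 10, b_{10} = 11, b_{11} = 24, b_{12} = 40, b_{13} = 44, b_{14} = 45.
Since (b_{13}, b_{14}) = (b_1, b_2) = (44, 45) (two consecutive terms determine the rest), the sequence is periodic with period 12.
The value 41 first appears (with i ≥ 3) at b_7.

7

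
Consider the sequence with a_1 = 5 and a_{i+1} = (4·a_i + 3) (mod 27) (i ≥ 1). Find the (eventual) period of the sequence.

a_1 = 5; a_2 = 23; a_3 = 14; a_4 = 5.
The sequence repeats with period 3.

3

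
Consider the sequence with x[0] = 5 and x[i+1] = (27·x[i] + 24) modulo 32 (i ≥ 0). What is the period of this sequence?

We have x[0] = 5; x[1] = 31; x[2] = 29; x[3] = 7; x[4] = 21; x[5] = 15; x[6] = 13; x[7] = 23; x[8] = 5.
The sequence repeats with period 8.

8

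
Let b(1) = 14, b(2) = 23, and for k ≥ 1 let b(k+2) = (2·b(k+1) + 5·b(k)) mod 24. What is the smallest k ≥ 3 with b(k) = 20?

3

Computing terms: b(1) = 14; b(2) = 23; b(3) = 20; b(4) = 11; b(5) = 2; b(6) = 11; b(7) = 8; b(8) = 23; b(9) = 14; b(10) = 23.
The sequence repeats with period 8.
The value 20 first appears (with k ≥ 3) at b(3).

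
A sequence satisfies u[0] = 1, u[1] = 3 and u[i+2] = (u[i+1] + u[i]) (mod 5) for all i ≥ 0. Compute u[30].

Computing terms: u[0] = 1, u[1] = 3, u[2] = 4, u[3] = 2, u[4] = 1, u[5] = 3.
Since (u[4], u[5]) = (u[0], u[1]) = (1, 3) (two consecutive terms determine the rest), the sequence is periodic with period 4.
(30 - 0) mod 4 = 2, so u[30] = u[2] = 4.

4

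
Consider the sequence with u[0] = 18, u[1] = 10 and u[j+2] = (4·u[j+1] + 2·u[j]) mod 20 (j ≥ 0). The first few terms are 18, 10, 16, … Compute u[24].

8

Computing terms: u[0] = 18; u[1] = 10; u[2] = 16; u[3] = 4; u[4] = 8; u[5] = 0; u[6] = 16; u[7] = 4.
Since (u[6], u[7]) = (u[2], u[3]) = (16, 4) (two consecutive terms determine the rest), the sequence is eventually periodic: after a pre-period of length 2 it cycles with period 4.
For j ≥ 2, u[j] depends only on (j - 2) mod 4. (24 - 2) mod 4 = 2, so u[24] = u[4] = 8.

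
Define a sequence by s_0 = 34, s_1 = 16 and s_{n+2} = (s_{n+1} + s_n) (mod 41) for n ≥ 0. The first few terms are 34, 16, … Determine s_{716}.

40

Computing terms: s_0 = 34; s_1 = 16; s_2 = 9; s_3 = 25; s_4 = 34; s_5 = 18; s_6 = 11; s_7 = 29; s_8 = 40; s_9 = 28; s_{10} = 27; s_{11} = 14; s_{12} = 0; s_{13} = 14; s_{14} = 14; s_{15} = 28; s_{16} = 1; s_{17} = 29; s_{18} = 30; s_{19} = 18; s_{20} = 7; s_{21} = 25; s_{22} = 32; s_{23} = 16; s_{24} = 7; s_{25} = 23; s_{26} = 30; s_{27} = 12; s_{28} = 1; s_{29} = 13; s_{30} = 14; s_{31} = 27; s_{32} = 0; s_{33} = 27; s_{34} = 27; s_{35} = 13; s_{36} = 40; s_{37} = 12; s_{38} = 11; s_{39} = 23; s_{40} = 34; s_{41} = 16.
Since (s_{40}, s_{41}) = (s_0, s_1) = (34, 16) (two consecutive terms determine the rest), the sequence is periodic with period 40.
So s_{716} = s_{0 + ((716-0) mod 40)} = s_{36} = 40.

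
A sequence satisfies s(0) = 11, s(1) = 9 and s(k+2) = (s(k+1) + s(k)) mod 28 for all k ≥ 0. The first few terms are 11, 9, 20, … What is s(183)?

9

Computing terms: s(0) = 11,  s(1) = 9,  s(2) = 20,  s(3) = 1,  s(4) = 21,  s(5) = 22,  s(6) = 15,  s(7) = 9,  s(8) = 24,  s(9) = 5,  s(10) = 1,  s(11) = 6,  s(12) = 7,  s(13) = 13,  s(14) = 20,  s(15) = 5,  s(16) = 25,  s(17) = 2,  s(18) = 27,  s(19) = 1,  s(20) = 0,  s(21) = 1,  s(22) = 1,  s(23) = 2,  s(24) = 3,  s(25) = 5,  s(26) = 8,  s(27) = 13,  s(28) = 21,  s(29) = 6,  s(30) = 27,  s(31) = 5,  s(32) = 4,  s(33) = 9,  s(34) = 13,  s(35) = 22,  s(36) = 7,  s(37) = 1,  s(38) = 8,  s(39) = 9,  s(40) = 17,  s(41) = 26,  s(42) = 15,  s(43) = 13,  s(44) = 0,  s(45) = 13,  s(46) = 13,  s(47) = 26,  s(48) = 11,  s(49) = 9.
The sequence repeats with period 48.
(183 - 0) mod 48 = 39, so s(183) = s(39) = 9.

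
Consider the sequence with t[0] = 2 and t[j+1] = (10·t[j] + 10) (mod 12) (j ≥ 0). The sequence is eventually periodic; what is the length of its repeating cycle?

Computing terms: t[0] = 2,  t[1] = 6,  t[2] = 10,  t[3] = 2.
Since t[3] = t[0] = 2, the sequence is periodic with period 3.

3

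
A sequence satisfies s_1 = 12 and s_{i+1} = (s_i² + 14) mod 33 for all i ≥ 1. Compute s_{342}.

8

Computing terms: s_1 = 12; s_2 = 26; s_3 = 30; s_4 = 23; s_5 = 15; s_6 = 8; s_7 = 12.
The sequence repeats with period 6.
So s_{342} = s_{1 + ((342-1) mod 6)} = s_6 = 8.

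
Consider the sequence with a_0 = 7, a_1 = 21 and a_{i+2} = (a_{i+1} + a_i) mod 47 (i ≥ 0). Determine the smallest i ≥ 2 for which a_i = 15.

6

We have a_0 = 7,  a_1 = 21,  a_2 = 28,  a_3 = 2,  a_4 = 30,  a_5 = 32,  a_6 = 15,  a_7 = 0,  a_8 = 15,  a_9 = 15,  a_{10} = 30,  a_{11} = 45,  a_{12} = 28,  a_{13} = 26,  a_{14} = 7,  a_{15} = 33,  a_{16} = 40,  a_{17} = 26,  a_{18} = 19,  a_{19} = 45,  a_{20} = 17,  a_{21} = 15,  a_{22} = 32,  a_{23} = 0,  a_{24} = 32,  a_{25} = 32,  a_{26} = 17,  a_{27} = 2,  a_{28} = 19,  a_{29} = 21,  a_{30} = 40,  a_{31} = 14,  a_{32} = 7,  a_{33} = 21.
The sequence repeats with period 32.
The value 15 first appears (with i ≥ 2) at a_6.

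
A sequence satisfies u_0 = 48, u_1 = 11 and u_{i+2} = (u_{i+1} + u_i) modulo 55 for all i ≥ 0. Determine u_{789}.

7

u_0 = 48; u_1 = 11; u_2 = 4; u_3 = 15; u_4 = 19; u_5 = 34; u_6 = 53; u_7 = 32; u_8 = 30; u_9 = 7; u_{10} = 37; u_{11} = 44; u_{12} = 26; u_{13} = 15; u_{14} = 41; u_{15} = 1; u_{16} = 42; u_{17} = 43; u_{18} = 30; u_{19} = 18; u_{20} = 48; u_{21} = 11.
Since (u_{20}, u_{21}) = (u_0, u_1) = (48, 11) (two consecutive terms determine the rest), the sequence is periodic with period 20.
So u_{789} = u_{0 + ((789-0) mod 20)} = u_9 = 7.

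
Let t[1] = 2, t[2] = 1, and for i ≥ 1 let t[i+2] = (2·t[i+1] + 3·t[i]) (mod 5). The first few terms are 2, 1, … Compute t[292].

t[1] = 2; t[2] = 1; t[3] = 3; t[4] = 4; t[5] = 2; t[6] = 1.
The sequence repeats with period 4.
(292 - 1) mod 4 = 3, so t[292] = t[4] = 4.

4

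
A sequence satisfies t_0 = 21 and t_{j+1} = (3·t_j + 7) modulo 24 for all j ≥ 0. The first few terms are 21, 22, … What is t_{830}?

1

t_0 = 21; t_1 = 22; t_2 = 1; t_3 = 10; t_4 = 13; t_5 = 22.
Since t_5 = t_1 = 22, the sequence is eventually periodic: after a pre-period of length 1 it cycles with period 4.
For j ≥ 1, t_j depends only on (j - 1) mod 4. (830 - 1) mod 4 = 1, so t_{830} = t_2 = 1.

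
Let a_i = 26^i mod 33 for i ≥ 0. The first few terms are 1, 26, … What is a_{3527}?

5

Listing terms: a_0 = 1,  a_1 = 26,  a_2 = 16,  a_3 = 20,  a_4 = 25,  a_5 = 23,  a_6 = 4,  a_7 = 5,  a_8 = 31,  a_9 = 14,  a_{10} = 1.
The sequence repeats with period 10.
(3527 - 0) mod 10 = 7, so a_{3527} = a_7 = 5.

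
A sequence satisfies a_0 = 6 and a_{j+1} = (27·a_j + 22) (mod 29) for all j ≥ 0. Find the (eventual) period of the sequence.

We have a_0 = 6,  a_1 = 10,  a_2 = 2,  a_3 = 18,  a_4 = 15,  a_5 = 21,  a_6 = 9,  a_7 = 4,  a_8 = 14,  a_9 = 23,  a_{10} = 5,  a_{11} = 12,  a_{12} = 27,  a_{13} = 26,  a_{14} = 28,  a_{15} = 24,  a_{16} = 3,  a_{17} = 16,  a_{18} = 19,  a_{19} = 13,  a_{20} = 25,  a_{21} = 1,  a_{22} = 20,  a_{23} = 11,  a_{24} = 0,  a_{25} = 22,  a_{26} = 7,  a_{27} = 8,  a_{28} = 6.
Since a_{28} = a_0 = 6, the sequence is periodic with period 28.

28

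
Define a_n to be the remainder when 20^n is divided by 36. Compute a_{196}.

16

Listing terms: a_0 = 1, a_1 = 20, a_2 = 4, a_3 = 8, a_4 = 16, a_5 = 32, a_6 = 28, a_7 = 20.
Since a_7 = a_1 = 20, the sequence is eventually periodic: after a pre-period of length 1 it cycles with period 6.
For n ≥ 1, a_n depends only on (n - 1) mod 6. (196 - 1) mod 6 = 3, so a_{196} = a_4 = 16.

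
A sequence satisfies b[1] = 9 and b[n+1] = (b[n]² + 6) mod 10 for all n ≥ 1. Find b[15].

We have b[1] = 9,  b[2] = 7,  b[3] = 5,  b[4] = 1,  b[5] = 7.
Since b[5] = b[2] = 7, the sequence is eventually periodic: after a pre-period of length 1 it cycles with period 3.
For n ≥ 2, b[n] depends only on (n - 2) mod 3. (15 - 2) mod 3 = 1, so b[15] = b[3] = 5.

5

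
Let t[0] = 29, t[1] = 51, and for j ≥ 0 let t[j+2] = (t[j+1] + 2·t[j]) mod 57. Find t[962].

46

Listing terms: t[0] = 29, t[1] = 51, t[2] = 52, t[3] = 40, t[4] = 30, t[5] = 53, t[6] = 56, t[7] = 48, t[8] = 46, t[9] = 28, t[10] = 6, t[11] = 5, t[12] = 17, t[13] = 27, t[14] = 4, t[15] = 1, t[16] = 9, t[17] = 11, t[18] = 29, t[19] = 51.
The sequence repeats with period 18.
So t[962] = t[0 + ((962-0) mod 18)] = t[8] = 46.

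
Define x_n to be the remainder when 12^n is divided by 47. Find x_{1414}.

Listing terms: x_1 = 12,  x_2 = 3,  x_3 = 36,  x_4 = 9,  x_5 = 14,  x_6 = 27,  x_7 = 42,  x_8 = 34,  x_9 = 32,  x_{10} = 8,  x_{11} = 2,  x_{12} = 24,  x_{13} = 6,  x_{14} = 25,  x_{15} = 18,  x_{16} = 28,  x_{17} = 7,  x_{18} = 37,  x_{19} = 21,  x_{20} = 17,  x_{21} = 16,  x_{22} = 4,  x_{23} = 1,  x_{24} = 12.
Since x_{24} = x_1 = 12, the sequence is periodic with period 23.
(1414 - 1) mod 23 = 10, so x_{1414} = x_{11} = 2.

2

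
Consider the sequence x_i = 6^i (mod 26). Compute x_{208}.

22

x_1 = 6,  x_2 = 10,  x_3 = 8,  x_4 = 22,  x_5 = 2,  x_6 = 12,  x_7 = 20,  x_8 = 16,  x_9 = 18,  x_{10} = 4,  x_{11} = 24,  x_{12} = 14,  x_{13} = 6.
Since x_{13} = x_1 = 6, the sequence is periodic with period 12.
So x_{208} = x_{1 + ((208-1) mod 12)} = x_4 = 22.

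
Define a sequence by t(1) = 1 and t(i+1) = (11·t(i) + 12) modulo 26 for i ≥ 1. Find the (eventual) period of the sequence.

Computing terms: t(1) = 1,  t(2) = 23,  t(3) = 5,  t(4) = 15,  t(5) = 21,  t(6) = 9,  t(7) = 7,  t(8) = 11,  t(9) = 3,  t(10) = 19,  t(11) = 13,  t(12) = 25,  t(13) = 1.
Since t(13) = t(1) = 1, the sequence is periodic with period 12.

12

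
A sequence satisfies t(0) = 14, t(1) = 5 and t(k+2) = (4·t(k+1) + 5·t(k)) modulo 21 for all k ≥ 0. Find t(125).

Listing terms: t(0) = 14; t(1) = 5; t(2) = 6; t(3) = 7; t(4) = 16; t(5) = 15; t(6) = 14; t(7) = 5.
The sequence repeats with period 6.
(125 - 0) mod 6 = 5, so t(125) = t(5) = 15.

15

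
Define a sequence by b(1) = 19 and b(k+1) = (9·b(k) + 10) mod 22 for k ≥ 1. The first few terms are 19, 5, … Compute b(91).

Listing terms: b(1) = 19,  b(2) = 5,  b(3) = 11,  b(4) = 21,  b(5) = 1,  b(6) = 19.
The sequence repeats with period 5.
So b(91) = b(1 + ((91-1) mod 5)) = b(1) = 19.

19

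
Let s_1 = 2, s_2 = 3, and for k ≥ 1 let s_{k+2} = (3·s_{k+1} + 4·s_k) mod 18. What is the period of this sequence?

6

Listing terms: s_1 = 2, s_2 = 3, s_3 = 17, s_4 = 9, s_5 = 5, s_6 = 15, s_7 = 11, s_8 = 3, s_9 = 17.
Since (s_8, s_9) = (s_2, s_3) = (3, 17) (two consecutive terms determine the rest), the sequence is eventually periodic: after a pre-period of length 1 it cycles with period 6.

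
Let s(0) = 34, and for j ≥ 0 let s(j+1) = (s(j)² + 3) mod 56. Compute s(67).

3

s(0) = 34,  s(1) = 39,  s(2) = 12,  s(3) = 35,  s(4) = 52,  s(5) = 19,  s(6) = 28,  s(7) = 3,  s(8) = 12.
Since s(8) = s(2) = 12, the sequence is eventually periodic: after a pre-period of length 2 it cycles with period 6.
For j ≥ 2, s(j) depends only on (j - 2) mod 6. (67 - 2) mod 6 = 5, so s(67) = s(7) = 3.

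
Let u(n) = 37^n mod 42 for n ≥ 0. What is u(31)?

u(0) = 1,  u(1) = 37,  u(2) = 25,  u(3) = 1.
Since u(3) = u(0) = 1, the sequence is periodic with period 3.
So u(31) = u(0 + ((31-0) mod 3)) = u(1) = 37.

37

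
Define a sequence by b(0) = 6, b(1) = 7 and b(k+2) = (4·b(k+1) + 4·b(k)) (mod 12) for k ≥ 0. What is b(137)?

b(0) = 6; b(1) = 7; b(2) = 4; b(3) = 8; b(4) = 0; b(5) = 8; b(6) = 8; b(7) = 4; b(8) = 0; b(9) = 4; b(10) = 4; b(11) = 8.
Since (b(10), b(11)) = (b(2), b(3)) = (4, 8) (two consecutive terms determine the rest), the sequence is eventually periodic: after a pre-period of length 2 it cycles with period 8.
For k ≥ 2, b(k) depends only on (k - 2) mod 8. (137 - 2) mod 8 = 7, so b(137) = b(9) = 4.

4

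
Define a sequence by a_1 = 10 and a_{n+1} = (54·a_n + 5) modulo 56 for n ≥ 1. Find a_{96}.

Listing terms: a_1 = 10, a_2 = 41, a_3 = 35, a_4 = 47, a_5 = 23, a_6 = 15, a_7 = 31, a_8 = 55, a_9 = 7, a_{10} = 47.
Since a_{10} = a_4 = 47, the sequence is eventually periodic: after a pre-period of length 3 it cycles with period 6.
For n ≥ 4, a_n depends only on (n - 4) mod 6. (96 - 4) mod 6 = 2, so a_{96} = a_6 = 15.

15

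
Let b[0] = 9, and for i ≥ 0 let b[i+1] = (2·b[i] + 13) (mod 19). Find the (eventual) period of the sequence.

Listing terms: b[0] = 9; b[1] = 12; b[2] = 18; b[3] = 11; b[4] = 16; b[5] = 7; b[6] = 8; b[7] = 10; b[8] = 14; b[9] = 3; b[10] = 0; b[11] = 13; b[12] = 1; b[13] = 15; b[14] = 5; b[15] = 4; b[16] = 2; b[17] = 17; b[18] = 9.
The sequence repeats with period 18.

18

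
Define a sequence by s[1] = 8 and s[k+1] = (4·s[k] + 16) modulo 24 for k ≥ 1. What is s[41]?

0

We have s[1] = 8,  s[2] = 0,  s[3] = 16,  s[4] = 8.
Since s[4] = s[1] = 8, the sequence is periodic with period 3.
So s[41] = s[1 + ((41-1) mod 3)] = s[2] = 0.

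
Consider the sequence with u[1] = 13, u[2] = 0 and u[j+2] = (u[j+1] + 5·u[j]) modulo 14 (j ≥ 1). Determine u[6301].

13

We have u[1] = 13, u[2] = 0, u[3] = 9, u[4] = 9, u[5] = 12, u[6] = 1, u[7] = 5, u[8] = 10, u[9] = 7, u[10] = 1, u[11] = 8, u[12] = 13, u[13] = 11, u[14] = 6, u[15] = 5, u[16] = 7, u[17] = 4, u[18] = 11, u[19] = 3, u[20] = 2, u[21] = 3, u[22] = 13, u[23] = 0.
The sequence repeats with period 21.
(6301 - 1) mod 21 = 0, so u[6301] = u[1] = 13.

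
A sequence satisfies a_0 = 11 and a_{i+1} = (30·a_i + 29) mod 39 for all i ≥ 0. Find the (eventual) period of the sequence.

6

We have a_0 = 11; a_1 = 8; a_2 = 35; a_3 = 26; a_4 = 29; a_5 = 2; a_6 = 11.
Since a_6 = a_0 = 11, the sequence is periodic with period 6.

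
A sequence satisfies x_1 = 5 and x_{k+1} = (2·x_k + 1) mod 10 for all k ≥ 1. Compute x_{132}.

7

We have x_1 = 5, x_2 = 1, x_3 = 3, x_4 = 7, x_5 = 5.
Since x_5 = x_1 = 5, the sequence is periodic with period 4.
So x_{132} = x_{1 + ((132-1) mod 4)} = x_4 = 7.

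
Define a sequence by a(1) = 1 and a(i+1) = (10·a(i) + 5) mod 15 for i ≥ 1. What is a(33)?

5

Computing terms: a(1) = 1; a(2) = 0; a(3) = 5; a(4) = 10; a(5) = 0.
Since a(5) = a(2) = 0, the sequence is eventually periodic: after a pre-period of length 1 it cycles with period 3.
For i ≥ 2, a(i) depends only on (i - 2) mod 3. (33 - 2) mod 3 = 1, so a(33) = a(3) = 5.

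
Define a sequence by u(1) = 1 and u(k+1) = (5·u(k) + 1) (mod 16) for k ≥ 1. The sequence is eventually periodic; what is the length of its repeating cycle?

We have u(1) = 1, u(2) = 6, u(3) = 15, u(4) = 12, u(5) = 13, u(6) = 2, u(7) = 11, u(8) = 8, u(9) = 9, u(10) = 14, u(11) = 7, u(12) = 4, u(13) = 5, u(14) = 10, u(15) = 3, u(16) = 0, u(17) = 1.
Since u(17) = u(1) = 1, the sequence is periodic with period 16.

16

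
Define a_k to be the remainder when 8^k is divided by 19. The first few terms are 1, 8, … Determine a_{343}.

8

Computing terms: a_0 = 1, a_1 = 8, a_2 = 7, a_3 = 18, a_4 = 11, a_5 = 12, a_6 = 1.
Since a_6 = a_0 = 1, the sequence is periodic with period 6.
So a_{343} = a_{0 + ((343-0) mod 6)} = a_1 = 8.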